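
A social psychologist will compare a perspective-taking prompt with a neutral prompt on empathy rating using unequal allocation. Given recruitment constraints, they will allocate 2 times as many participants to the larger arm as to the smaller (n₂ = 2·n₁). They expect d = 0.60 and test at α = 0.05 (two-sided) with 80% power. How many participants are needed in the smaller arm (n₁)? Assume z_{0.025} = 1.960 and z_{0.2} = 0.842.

With allocation ratio k = n₂/n₁ = 2, Var(x̄₁−x̄₂) = σ²(1/n₁ + 1/(k·n₁)) = σ²·(k+1)/(k·n₁).
So n₁ = (1 + 1/k)·((z_{α/2} + z_β)/d)² = 1.500 × (2.802/0.60)².
n₁ = 1.500 × 21.81 = 32.7.
Round up: n₁ = 33, giving n₂ = 2 × 33 = 66.

n₁ = 33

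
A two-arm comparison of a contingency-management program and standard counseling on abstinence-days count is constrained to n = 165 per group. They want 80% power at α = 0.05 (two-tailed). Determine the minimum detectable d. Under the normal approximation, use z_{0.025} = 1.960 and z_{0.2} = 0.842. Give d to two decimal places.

For two independent groups of n = 165 each: d_min = (z_{α/2} + z_β)·√(2/n).
z-sum = 1.960 + 0.842 = 2.802.
d_min = 2.802 × √(2/165) = 2.802 × 0.1101 = 0.308.

d_min ≈ 0.31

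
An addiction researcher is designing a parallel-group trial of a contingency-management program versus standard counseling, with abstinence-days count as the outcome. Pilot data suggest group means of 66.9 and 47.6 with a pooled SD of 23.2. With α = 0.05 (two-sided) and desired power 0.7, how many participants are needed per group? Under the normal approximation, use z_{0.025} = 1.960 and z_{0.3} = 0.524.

Cohen's d = |M₁ − M₂| / SD_pooled = |66.9 − 47.6| / 23.2 = 19.3 / 23.2 = 0.832.
For two independent groups with equal n: n = 2·((z_{α/2} + z_β) / d)².
z_{α/2} + z_β = 1.960 + 0.524 = 2.484.
n = 2 × (2.484 / 0.832)² = 2 × 2.986² = 2 × 8.91 = 17.8.
Round up to the next whole participant.

n = 18 per group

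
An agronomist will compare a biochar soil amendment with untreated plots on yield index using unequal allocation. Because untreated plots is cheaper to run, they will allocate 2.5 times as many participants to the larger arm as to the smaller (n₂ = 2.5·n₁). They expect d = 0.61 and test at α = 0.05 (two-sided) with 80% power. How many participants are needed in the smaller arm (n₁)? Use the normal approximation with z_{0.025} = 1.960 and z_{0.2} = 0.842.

n₁ = 30

With allocation ratio k = n₂/n₁ = 2.5, Var(x̄₁−x̄₂) = σ²(1/n₁ + 1/(k·n₁)) = σ²·(k+1)/(k·n₁).
So n₁ = (1 + 1/k)·((z_{α/2} + z_β)/d)² = 1.400 × (2.802/0.61)².
n₁ = 1.400 × 21.10 = 29.5.
Round up: n₁ = 30, giving n₂ = 2.5 × 30 = 75.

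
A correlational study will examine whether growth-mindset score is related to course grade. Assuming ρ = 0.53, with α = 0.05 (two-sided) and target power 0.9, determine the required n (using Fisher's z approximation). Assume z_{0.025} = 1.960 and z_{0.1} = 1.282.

n = 34

Fisher's z: C = ½·ln((1+r)/(1−r)) = ½·ln(3.2553) = 0.5901.
n = ((z_{α/2} + z_β)/C)² + 3.
(1.960 + 1.282) / 0.5901 = 3.242 / 0.5901 = 5.494.
n = 5.494² + 3 = 30.18 + 3 = 33.2.
Round up.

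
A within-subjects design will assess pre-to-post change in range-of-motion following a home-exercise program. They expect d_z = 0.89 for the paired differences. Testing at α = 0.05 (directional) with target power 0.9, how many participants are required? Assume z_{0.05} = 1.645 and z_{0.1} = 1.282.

For a paired (one-sample on differences) test: n = ((z_{α} + z_β) / d)².
z_{α} + z_β = 1.645 + 1.282 = 2.927.
n = (2.927 / 0.89)² = 3.289² = 10.82.
Round up.

n = 11 pairs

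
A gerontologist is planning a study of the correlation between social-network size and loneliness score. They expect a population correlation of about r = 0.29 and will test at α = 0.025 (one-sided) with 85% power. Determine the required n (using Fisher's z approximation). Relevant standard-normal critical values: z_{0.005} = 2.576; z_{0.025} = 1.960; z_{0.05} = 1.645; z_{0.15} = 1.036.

n = 104

Fisher's z: C = ½·ln((1+r)/(1−r)) = ½·ln(1.8169) = 0.2986.
n = ((z_{α} + z_β)/C)² + 3.
(1.960 + 1.036) / 0.2986 = 2.996 / 0.2986 = 10.033.
n = 10.033² + 3 = 100.67 + 3 = 103.7.
Round up.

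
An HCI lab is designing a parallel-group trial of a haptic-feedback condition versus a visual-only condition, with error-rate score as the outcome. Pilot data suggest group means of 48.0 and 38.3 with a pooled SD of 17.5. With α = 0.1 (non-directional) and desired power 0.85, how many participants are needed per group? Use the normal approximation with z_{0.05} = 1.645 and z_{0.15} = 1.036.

n = 47 per group

Cohen's d = |M₁ − M₂| / SD_pooled = |48.0 − 38.3| / 17.5 = 9.7 / 17.5 = 0.554.
For two independent groups with equal n: n = 2·((z_{α/2} + z_β) / d)².
z_{α/2} + z_β = 1.645 + 1.036 = 2.681.
n = 2 × (2.681 / 0.554)² = 2 × 4.839² = 2 × 23.42 = 46.8.
Round up to the next whole participant.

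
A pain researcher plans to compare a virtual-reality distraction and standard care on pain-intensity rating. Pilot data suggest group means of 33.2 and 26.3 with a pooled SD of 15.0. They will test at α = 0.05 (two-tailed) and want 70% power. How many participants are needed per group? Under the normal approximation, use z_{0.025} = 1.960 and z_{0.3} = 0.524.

Cohen's d = |M₁ − M₂| / SD_pooled = |33.2 − 26.3| / 15.0 = 6.9 / 15.0 = 0.460.
For two independent groups with equal n: n = 2·((z_{α/2} + z_β) / d)².
z_{α/2} + z_β = 1.960 + 0.524 = 2.484.
n = 2 × (2.484 / 0.460)² = 2 × 5.400² = 2 × 29.16 = 58.3.
Round up to the next whole participant.

n = 59 per group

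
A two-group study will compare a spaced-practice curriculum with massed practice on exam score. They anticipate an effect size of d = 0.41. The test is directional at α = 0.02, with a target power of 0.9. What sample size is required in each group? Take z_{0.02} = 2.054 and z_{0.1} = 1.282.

For two independent groups with equal n: n = 2·((z_{α} + z_β) / d)².
z_{α} + z_β = 2.054 + 1.282 = 3.336.
n = 2 × (3.336 / 0.41)² = 2 × 8.137² = 2 × 66.20 = 132.4.
Round up to the next whole participant.

n = 133 per group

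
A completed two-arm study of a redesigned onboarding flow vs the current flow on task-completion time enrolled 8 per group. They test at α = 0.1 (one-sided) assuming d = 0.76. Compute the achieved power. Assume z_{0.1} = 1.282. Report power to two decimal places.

power ≈ 0.59

For two equal groups, power = Φ(d·√(n/2) − z_{α}).
d·√(n/2) = 0.76 × √(8/2) = 0.76 × 2.000 = 1.520.
z_β = 1.520 − 1.282 = 0.238.
Power = Φ(0.238) = 0.594.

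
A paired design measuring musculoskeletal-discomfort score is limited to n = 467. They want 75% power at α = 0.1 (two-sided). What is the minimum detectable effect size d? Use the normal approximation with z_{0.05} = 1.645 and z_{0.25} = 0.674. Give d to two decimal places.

For a single sample (or paired design) of n = 467: d_min = (z_{α/2} + z_β)/√n.
z-sum = 1.645 + 0.674 = 2.319.
d_min = 2.319 / √467 = 2.319 / 21.610 = 0.107.

d_min ≈ 0.11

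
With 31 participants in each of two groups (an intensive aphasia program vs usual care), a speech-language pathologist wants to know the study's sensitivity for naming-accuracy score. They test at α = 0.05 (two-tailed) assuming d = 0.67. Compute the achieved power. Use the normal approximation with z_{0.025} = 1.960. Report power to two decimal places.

power ≈ 0.75

For two equal groups, power = Φ(d·√(n/2) − z_{α/2}).
d·√(n/2) = 0.67 × √(31/2) = 0.67 × 3.937 = 2.638.
z_β = 2.638 − 1.960 = 0.678.
Power = Φ(0.678) = 0.751.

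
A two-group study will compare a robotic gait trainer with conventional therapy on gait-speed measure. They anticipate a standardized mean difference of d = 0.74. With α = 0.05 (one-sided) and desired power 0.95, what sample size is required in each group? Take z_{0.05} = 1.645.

n = 40 per group

For two independent groups with equal n: n = 2·((z_{α} + z_β) / d)².
z_{α} + z_β = 1.645 + 1.645 = 3.290.
n = 2 × (3.290 / 0.74)² = 2 × 4.446² = 2 × 19.77 = 39.5.
Round up to the next whole participant.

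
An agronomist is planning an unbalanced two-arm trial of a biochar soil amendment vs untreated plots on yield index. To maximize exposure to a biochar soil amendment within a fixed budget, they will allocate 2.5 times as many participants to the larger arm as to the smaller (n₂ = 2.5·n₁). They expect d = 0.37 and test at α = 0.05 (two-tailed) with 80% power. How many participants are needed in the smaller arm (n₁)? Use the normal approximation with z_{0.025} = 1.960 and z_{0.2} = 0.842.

n₁ = 81

With allocation ratio k = n₂/n₁ = 2.5, Var(x̄₁−x̄₂) = σ²(1/n₁ + 1/(k·n₁)) = σ²·(k+1)/(k·n₁).
So n₁ = (1 + 1/k)·((z_{α/2} + z_β)/d)² = 1.400 × (2.802/0.37)².
n₁ = 1.400 × 57.35 = 80.3.
Round up: n₁ = 81, giving n₂ = ⌈2.5 × 81⌉ = ⌈202.5⌉ = 203.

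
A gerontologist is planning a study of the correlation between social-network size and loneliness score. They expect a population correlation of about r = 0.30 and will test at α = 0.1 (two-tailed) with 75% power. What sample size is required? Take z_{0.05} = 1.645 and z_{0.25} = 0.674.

n = 60

Fisher's z: C = ½·ln((1+r)/(1−r)) = ½·ln(1.8571) = 0.3095.
n = ((z_{α/2} + z_β)/C)² + 3.
(1.645 + 0.674) / 0.3095 = 2.319 / 0.3095 = 7.493.
n = 7.493² + 3 = 56.14 + 3 = 59.1.
Round up.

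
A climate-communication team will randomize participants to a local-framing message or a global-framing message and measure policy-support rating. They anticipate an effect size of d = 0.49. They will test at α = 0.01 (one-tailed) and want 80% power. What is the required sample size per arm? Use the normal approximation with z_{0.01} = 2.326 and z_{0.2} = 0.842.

For two independent groups with equal n: n = 2·((z_{α} + z_β) / d)².
z_{α} + z_β = 2.326 + 0.842 = 3.168.
n = 2 × (3.168 / 0.49)² = 2 × 6.465² = 2 × 41.80 = 83.6.
Round up to the next whole participant.

n = 84 per group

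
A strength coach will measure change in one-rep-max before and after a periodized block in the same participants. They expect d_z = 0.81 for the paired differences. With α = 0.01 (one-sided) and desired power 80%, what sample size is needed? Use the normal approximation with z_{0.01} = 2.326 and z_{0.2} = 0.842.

For a paired (one-sample on differences) test: n = ((z_{α} + z_β) / d)².
z_{α} + z_β = 2.326 + 0.842 = 3.168.
n = (3.168 / 0.81)² = 3.911² = 15.30.
Round up.

n = 16 pairs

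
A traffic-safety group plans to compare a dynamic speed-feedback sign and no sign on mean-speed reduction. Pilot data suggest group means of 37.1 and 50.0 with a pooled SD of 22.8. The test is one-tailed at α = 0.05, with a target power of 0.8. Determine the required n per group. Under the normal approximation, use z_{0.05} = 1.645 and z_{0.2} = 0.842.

n = 39 per group

Cohen's d = |M₁ − M₂| / SD_pooled = |37.1 − 50.0| / 22.8 = 12.9 / 22.8 = 0.566.
For two independent groups with equal n: n = 2·((z_{α} + z_β) / d)².
z_{α} + z_β = 1.645 + 0.842 = 2.487.
n = 2 × (2.487 / 0.566)² = 2 × 4.394² = 2 × 19.31 = 38.6.
Round up to the next whole participant.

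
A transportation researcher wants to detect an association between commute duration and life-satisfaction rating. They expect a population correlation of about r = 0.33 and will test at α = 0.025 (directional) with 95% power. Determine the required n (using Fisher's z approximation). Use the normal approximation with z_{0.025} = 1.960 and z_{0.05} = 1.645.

n = 114

Fisher's z: C = ½·ln((1+r)/(1−r)) = ½·ln(1.9851) = 0.3428.
n = ((z_{α} + z_β)/C)² + 3.
(1.960 + 1.645) / 0.3428 = 3.605 / 0.3428 = 10.516.
n = 10.516² + 3 = 110.59 + 3 = 113.6.
Round up.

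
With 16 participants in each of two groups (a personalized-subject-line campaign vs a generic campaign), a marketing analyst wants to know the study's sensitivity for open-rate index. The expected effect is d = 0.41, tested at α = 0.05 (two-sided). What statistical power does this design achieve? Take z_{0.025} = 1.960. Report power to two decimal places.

power ≈ 0.21

For two equal groups, power = Φ(d·√(n/2) − z_{α/2}).
d·√(n/2) = 0.41 × √(16/2) = 0.41 × 2.828 = 1.160.
z_β = 1.160 − 1.960 = -0.800.
Power = Φ(-0.800) = 0.212.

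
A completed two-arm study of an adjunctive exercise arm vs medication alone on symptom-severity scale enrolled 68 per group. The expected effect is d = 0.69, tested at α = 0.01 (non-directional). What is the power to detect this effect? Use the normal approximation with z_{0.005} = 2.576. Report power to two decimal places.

For two equal groups, power = Φ(d·√(n/2) − z_{α/2}).
d·√(n/2) = 0.69 × √(68/2) = 0.69 × 5.831 = 4.023.
z_β = 4.023 − 2.576 = 1.447.
Power = Φ(1.447) = 0.926.

power ≈ 0.93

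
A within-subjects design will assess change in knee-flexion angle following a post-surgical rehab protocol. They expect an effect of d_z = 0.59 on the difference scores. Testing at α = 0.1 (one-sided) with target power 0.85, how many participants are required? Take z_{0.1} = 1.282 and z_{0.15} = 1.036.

For a paired (one-sample on differences) test: n = ((z_{α} + z_β) / d)².
z_{α} + z_β = 1.282 + 1.036 = 2.318.
n = (2.318 / 0.59)² = 3.929² = 15.44.
Round up.

n = 16 pairs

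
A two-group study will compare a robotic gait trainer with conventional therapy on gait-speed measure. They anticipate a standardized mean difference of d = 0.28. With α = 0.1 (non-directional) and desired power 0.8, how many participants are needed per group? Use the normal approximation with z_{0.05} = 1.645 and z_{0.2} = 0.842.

For two independent groups with equal n: n = 2·((z_{α/2} + z_β) / d)².
z_{α/2} + z_β = 1.645 + 0.842 = 2.487.
n = 2 × (2.487 / 0.28)² = 2 × 8.882² = 2 × 78.89 = 157.8.
Round up to the next whole participant.

n = 158 per group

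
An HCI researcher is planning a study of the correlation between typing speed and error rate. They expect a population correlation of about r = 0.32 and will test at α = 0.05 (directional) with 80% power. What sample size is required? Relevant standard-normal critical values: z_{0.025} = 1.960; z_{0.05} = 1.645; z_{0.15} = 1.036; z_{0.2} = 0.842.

n = 60

Fisher's z: C = ½·ln((1+r)/(1−r)) = ½·ln(1.9412) = 0.3316.
n = ((z_{α} + z_β)/C)² + 3.
(1.645 + 0.842) / 0.3316 = 2.487 / 0.3316 = 7.500.
n = 7.500² + 3 = 56.25 + 3 = 59.2.
Round up.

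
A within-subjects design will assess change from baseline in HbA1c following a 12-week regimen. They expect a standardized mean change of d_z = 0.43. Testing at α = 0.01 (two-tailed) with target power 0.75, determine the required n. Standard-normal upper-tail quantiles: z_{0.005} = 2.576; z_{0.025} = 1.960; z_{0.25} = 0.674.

For a paired (one-sample on differences) test: n = ((z_{α/2} + z_β) / d)².
z_{α/2} + z_β = 2.576 + 0.674 = 3.250.
n = (3.250 / 0.43)² = 7.558² = 57.13.
Round up.

n = 58 pairs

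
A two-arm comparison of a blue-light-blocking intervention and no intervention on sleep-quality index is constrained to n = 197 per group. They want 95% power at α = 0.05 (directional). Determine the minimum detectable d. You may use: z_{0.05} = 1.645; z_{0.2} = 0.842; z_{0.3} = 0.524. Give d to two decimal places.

d_min ≈ 0.33

For two independent groups of n = 197 each: d_min = (z_{α} + z_β)·√(2/n).
z-sum = 1.645 + 1.645 = 3.290.
d_min = 3.290 × √(2/197) = 3.290 × 0.1008 = 0.331.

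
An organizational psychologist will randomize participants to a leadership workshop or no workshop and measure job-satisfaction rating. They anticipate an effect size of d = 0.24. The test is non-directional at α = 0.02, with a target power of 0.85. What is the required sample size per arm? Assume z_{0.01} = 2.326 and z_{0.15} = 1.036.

For two independent groups with equal n: n = 2·((z_{α/2} + z_β) / d)².
z_{α/2} + z_β = 2.326 + 1.036 = 3.362.
n = 2 × (3.362 / 0.24)² = 2 × 14.008² = 2 × 196.23 = 392.5.
Round up to the next whole participant.

n = 393 per group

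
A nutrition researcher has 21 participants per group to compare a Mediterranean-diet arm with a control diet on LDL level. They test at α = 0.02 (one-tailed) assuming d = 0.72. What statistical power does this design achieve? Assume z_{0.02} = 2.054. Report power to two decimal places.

For two equal groups, power = Φ(d·√(n/2) − z_{α}).
d·√(n/2) = 0.72 × √(21/2) = 0.72 × 3.240 = 2.333.
z_β = 2.333 − 2.054 = 0.279.
Power = Φ(0.279) = 0.610.

power ≈ 0.61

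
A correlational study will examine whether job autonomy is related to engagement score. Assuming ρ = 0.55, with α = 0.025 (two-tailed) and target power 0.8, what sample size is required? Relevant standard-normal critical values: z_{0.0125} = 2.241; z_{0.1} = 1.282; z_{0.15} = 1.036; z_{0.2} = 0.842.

Fisher's z: C = ½·ln((1+r)/(1−r)) = ½·ln(3.4444) = 0.6184.
n = ((z_{α/2} + z_β)/C)² + 3.
(2.241 + 0.842) / 0.6184 = 3.083 / 0.6184 = 4.985.
n = 4.985² + 3 = 24.85 + 3 = 27.9.
Round up.

n = 28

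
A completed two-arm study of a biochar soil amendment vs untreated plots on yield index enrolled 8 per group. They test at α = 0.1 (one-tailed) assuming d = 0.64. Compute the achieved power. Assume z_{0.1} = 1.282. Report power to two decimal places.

power ≈ 0.50

For two equal groups, power = Φ(d·√(n/2) − z_{α}).
d·√(n/2) = 0.64 × √(8/2) = 0.64 × 2.000 = 1.280.
z_β = 1.280 − 1.282 = -0.002.
Power = Φ(-0.002) = 0.499.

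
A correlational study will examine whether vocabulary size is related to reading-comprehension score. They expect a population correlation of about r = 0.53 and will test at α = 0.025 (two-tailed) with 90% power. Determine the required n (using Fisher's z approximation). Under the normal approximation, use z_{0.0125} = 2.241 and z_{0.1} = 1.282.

Fisher's z: C = ½·ln((1+r)/(1−r)) = ½·ln(3.2553) = 0.5901.
n = ((z_{α/2} + z_β)/C)² + 3.
(2.241 + 1.282) / 0.5901 = 3.523 / 0.5901 = 5.970.
n = 5.970² + 3 = 35.64 + 3 = 38.6.
Round up.

n = 39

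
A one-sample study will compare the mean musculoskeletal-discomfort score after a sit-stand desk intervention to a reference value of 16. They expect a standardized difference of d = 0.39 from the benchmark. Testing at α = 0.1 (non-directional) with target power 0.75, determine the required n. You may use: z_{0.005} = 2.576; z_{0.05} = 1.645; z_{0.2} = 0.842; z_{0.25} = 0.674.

n = 36

For a one-sample test: n = ((z_{α/2} + z_β) / d)².
z_{α/2} + z_β = 1.645 + 0.674 = 2.319.
n = (2.319 / 0.39)² = 5.946² = 35.36.
Round up.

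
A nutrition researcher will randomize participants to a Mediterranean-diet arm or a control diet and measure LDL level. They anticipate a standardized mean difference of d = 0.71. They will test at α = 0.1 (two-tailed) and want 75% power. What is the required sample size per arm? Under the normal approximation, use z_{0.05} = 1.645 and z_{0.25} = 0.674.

n = 22 per group

For two independent groups with equal n: n = 2·((z_{α/2} + z_β) / d)².
z_{α/2} + z_β = 1.645 + 0.674 = 2.319.
n = 2 × (2.319 / 0.71)² = 2 × 3.266² = 2 × 10.67 = 21.3.
Round up to the next whole participant.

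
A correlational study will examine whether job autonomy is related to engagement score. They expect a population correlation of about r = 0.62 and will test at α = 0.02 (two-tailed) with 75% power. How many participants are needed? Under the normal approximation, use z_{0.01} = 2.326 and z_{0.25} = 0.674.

n = 21

Fisher's z: C = ½·ln((1+r)/(1−r)) = ½·ln(4.2632) = 0.7250.
n = ((z_{α/2} + z_β)/C)² + 3.
(2.326 + 0.674) / 0.7250 = 3.000 / 0.7250 = 4.138.
n = 4.138² + 3 = 17.12 + 3 = 20.1.
Round up.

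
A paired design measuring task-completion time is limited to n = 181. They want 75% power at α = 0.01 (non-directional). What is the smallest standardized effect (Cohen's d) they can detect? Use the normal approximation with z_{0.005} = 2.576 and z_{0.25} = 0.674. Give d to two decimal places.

For a single sample (or paired design) of n = 181: d_min = (z_{α/2} + z_β)/√n.
z-sum = 2.576 + 0.674 = 3.250.
d_min = 3.250 / √181 = 3.250 / 13.454 = 0.242.

d_min ≈ 0.24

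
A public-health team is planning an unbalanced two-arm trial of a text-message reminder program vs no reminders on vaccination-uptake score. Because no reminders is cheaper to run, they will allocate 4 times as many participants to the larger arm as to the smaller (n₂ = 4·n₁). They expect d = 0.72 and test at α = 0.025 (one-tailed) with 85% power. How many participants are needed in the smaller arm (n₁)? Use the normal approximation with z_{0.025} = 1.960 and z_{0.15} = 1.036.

n₁ = 22

With allocation ratio k = n₂/n₁ = 4, Var(x̄₁−x̄₂) = σ²(1/n₁ + 1/(k·n₁)) = σ²·(k+1)/(k·n₁).
So n₁ = (1 + 1/k)·((z_{α} + z_β)/d)² = 1.250 × (2.996/0.72)².
n₁ = 1.250 × 17.31 = 21.6.
Round up: n₁ = 22, giving n₂ = 4 × 22 = 88.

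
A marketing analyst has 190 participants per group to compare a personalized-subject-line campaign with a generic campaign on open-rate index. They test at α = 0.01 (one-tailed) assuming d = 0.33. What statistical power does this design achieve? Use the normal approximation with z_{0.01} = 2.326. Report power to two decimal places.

power ≈ 0.81

For two equal groups, power = Φ(d·√(n/2) − z_{α}).
d·√(n/2) = 0.33 × √(190/2) = 0.33 × 9.747 = 3.216.
z_β = 3.216 − 2.326 = 0.890.
Power = Φ(0.890) = 0.813.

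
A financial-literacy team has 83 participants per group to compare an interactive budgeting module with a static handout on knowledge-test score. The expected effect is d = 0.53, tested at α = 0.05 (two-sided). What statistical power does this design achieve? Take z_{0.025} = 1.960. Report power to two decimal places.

For two equal groups, power = Φ(d·√(n/2) − z_{α/2}).
d·√(n/2) = 0.53 × √(83/2) = 0.53 × 6.442 = 3.414.
z_β = 3.414 − 1.960 = 1.454.
Power = Φ(1.454) = 0.927.

power ≈ 0.93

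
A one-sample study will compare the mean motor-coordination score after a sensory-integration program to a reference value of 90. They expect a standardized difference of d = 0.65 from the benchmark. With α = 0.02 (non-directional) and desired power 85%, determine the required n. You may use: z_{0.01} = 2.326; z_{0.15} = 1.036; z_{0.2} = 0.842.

n = 27

For a one-sample test: n = ((z_{α/2} + z_β) / d)².
z_{α/2} + z_β = 2.326 + 1.036 = 3.362.
n = (3.362 / 0.65)² = 5.172² = 26.75.
Round up.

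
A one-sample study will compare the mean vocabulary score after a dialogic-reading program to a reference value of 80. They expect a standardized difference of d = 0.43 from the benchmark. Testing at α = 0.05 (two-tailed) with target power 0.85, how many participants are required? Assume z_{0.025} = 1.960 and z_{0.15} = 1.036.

n = 49

For a one-sample test: n = ((z_{α/2} + z_β) / d)².
z_{α/2} + z_β = 1.960 + 1.036 = 2.996.
n = (2.996 / 0.43)² = 6.967² = 48.55.
Round up.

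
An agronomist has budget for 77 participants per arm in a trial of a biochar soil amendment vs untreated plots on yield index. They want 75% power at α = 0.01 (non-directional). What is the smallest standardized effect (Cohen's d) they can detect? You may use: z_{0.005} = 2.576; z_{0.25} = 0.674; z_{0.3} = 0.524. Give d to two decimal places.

d_min ≈ 0.52

For two independent groups of n = 77 each: d_min = (z_{α/2} + z_β)·√(2/n).
z-sum = 2.576 + 0.674 = 3.250.
d_min = 3.250 × √(2/77) = 3.250 × 0.1612 = 0.524.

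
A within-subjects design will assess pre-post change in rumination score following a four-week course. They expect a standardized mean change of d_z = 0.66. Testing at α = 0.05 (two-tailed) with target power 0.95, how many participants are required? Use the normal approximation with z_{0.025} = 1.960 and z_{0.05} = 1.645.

n = 30 pairs

For a paired (one-sample on differences) test: n = ((z_{α/2} + z_β) / d)².
z_{α/2} + z_β = 1.960 + 1.645 = 3.605.
n = (3.605 / 0.66)² = 5.462² = 29.83.
Round up.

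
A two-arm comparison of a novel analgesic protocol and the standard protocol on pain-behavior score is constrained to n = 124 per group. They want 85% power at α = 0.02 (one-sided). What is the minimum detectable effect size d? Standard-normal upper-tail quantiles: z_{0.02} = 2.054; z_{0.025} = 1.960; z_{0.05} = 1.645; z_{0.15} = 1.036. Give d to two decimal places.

For two independent groups of n = 124 each: d_min = (z_{α} + z_β)·√(2/n).
z-sum = 2.054 + 1.036 = 3.090.
d_min = 3.090 × √(2/124) = 3.090 × 0.1270 = 0.392.

d_min ≈ 0.39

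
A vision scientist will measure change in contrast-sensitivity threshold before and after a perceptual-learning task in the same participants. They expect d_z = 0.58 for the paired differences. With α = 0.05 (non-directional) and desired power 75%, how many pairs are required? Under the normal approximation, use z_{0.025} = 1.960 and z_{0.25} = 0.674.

n = 21 pairs

For a paired (one-sample on differences) test: n = ((z_{α/2} + z_β) / d)².
z_{α/2} + z_β = 1.960 + 0.674 = 2.634.
n = (2.634 / 0.58)² = 4.541² = 20.62.
Round up.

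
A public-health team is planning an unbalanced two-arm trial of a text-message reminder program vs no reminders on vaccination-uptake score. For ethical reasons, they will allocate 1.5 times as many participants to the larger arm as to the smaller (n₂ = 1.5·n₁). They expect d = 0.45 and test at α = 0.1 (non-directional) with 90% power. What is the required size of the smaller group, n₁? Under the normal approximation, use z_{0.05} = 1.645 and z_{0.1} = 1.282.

n₁ = 71

With allocation ratio k = n₂/n₁ = 1.5, Var(x̄₁−x̄₂) = σ²(1/n₁ + 1/(k·n₁)) = σ²·(k+1)/(k·n₁).
So n₁ = (1 + 1/k)·((z_{α/2} + z_β)/d)² = 1.667 × (2.927/0.45)².
n₁ = 1.667 × 42.31 = 70.5.
Round up: n₁ = 71, giving n₂ = ⌈1.5 × 71⌉ = ⌈106.5⌉ = 107.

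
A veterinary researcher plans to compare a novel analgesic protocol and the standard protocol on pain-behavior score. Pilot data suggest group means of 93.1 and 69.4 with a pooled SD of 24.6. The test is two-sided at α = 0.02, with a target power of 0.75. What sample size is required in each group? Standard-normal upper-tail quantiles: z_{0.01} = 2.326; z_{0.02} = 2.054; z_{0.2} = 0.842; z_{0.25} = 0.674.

n = 20 per group

Cohen's d = |M₁ − M₂| / SD_pooled = |93.1 − 69.4| / 24.6 = 23.7 / 24.6 = 0.963.
For two independent groups with equal n: n = 2·((z_{α/2} + z_β) / d)².
z_{α/2} + z_β = 2.326 + 0.674 = 3.000.
n = 2 × (3.000 / 0.963)² = 2 × 3.115² = 2 × 9.70 = 19.4.
Round up to the next whole participant.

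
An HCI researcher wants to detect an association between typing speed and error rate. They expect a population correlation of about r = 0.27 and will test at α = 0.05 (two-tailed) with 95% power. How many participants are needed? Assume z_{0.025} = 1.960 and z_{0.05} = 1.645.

Fisher's z: C = ½·ln((1+r)/(1−r)) = ½·ln(1.7397) = 0.2769.
n = ((z_{α/2} + z_β)/C)² + 3.
(1.960 + 1.645) / 0.2769 = 3.605 / 0.2769 = 13.019.
n = 13.019² + 3 = 169.50 + 3 = 172.5.
Round up.

n = 173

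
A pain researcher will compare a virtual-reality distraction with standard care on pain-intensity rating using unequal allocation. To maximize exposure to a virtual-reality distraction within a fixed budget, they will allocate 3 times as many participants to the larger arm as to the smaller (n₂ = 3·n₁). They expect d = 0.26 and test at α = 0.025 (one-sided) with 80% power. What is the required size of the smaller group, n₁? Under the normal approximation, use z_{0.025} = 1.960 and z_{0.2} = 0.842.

With allocation ratio k = n₂/n₁ = 3, Var(x̄₁−x̄₂) = σ²(1/n₁ + 1/(k·n₁)) = σ²·(k+1)/(k·n₁).
So n₁ = (1 + 1/k)·((z_{α} + z_β)/d)² = 1.333 × (2.802/0.26)².
n₁ = 1.333 × 116.14 = 154.9.
Round up: n₁ = 155, giving n₂ = 3 × 155 = 465.

n₁ = 155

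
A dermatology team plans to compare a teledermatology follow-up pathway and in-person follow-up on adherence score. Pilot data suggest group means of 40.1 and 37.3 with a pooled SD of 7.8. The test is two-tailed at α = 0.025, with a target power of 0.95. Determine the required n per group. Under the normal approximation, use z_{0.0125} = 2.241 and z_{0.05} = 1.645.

Cohen's d = |M₁ − M₂| / SD_pooled = |40.1 − 37.3| / 7.8 = 2.8 / 7.8 = 0.359.
For two independent groups with equal n: n = 2·((z_{α/2} + z_β) / d)².
z_{α/2} + z_β = 2.241 + 1.645 = 3.886.
n = 2 × (3.886 / 0.359)² = 2 × 10.825² = 2 × 117.17 = 234.3.
Round up to the next whole participant.

n = 235 per group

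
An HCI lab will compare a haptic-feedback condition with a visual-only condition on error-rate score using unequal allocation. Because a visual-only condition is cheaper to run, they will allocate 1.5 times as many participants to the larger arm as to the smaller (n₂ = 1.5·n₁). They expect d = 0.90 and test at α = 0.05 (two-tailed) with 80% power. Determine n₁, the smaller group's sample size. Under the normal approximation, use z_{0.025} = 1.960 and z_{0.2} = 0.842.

n₁ = 17

With allocation ratio k = n₂/n₁ = 1.5, Var(x̄₁−x̄₂) = σ²(1/n₁ + 1/(k·n₁)) = σ²·(k+1)/(k·n₁).
So n₁ = (1 + 1/k)·((z_{α/2} + z_β)/d)² = 1.667 × (2.802/0.90)².
n₁ = 1.667 × 9.69 = 16.2.
Round up: n₁ = 17, giving n₂ = ⌈1.5 × 17⌉ = ⌈25.5⌉ = 26.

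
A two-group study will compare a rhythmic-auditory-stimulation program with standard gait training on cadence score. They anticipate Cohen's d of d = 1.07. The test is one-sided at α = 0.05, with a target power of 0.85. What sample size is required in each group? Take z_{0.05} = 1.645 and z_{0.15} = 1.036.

For two independent groups with equal n: n = 2·((z_{α} + z_β) / d)².
z_{α} + z_β = 1.645 + 1.036 = 2.681.
n = 2 × (2.681 / 1.07)² = 2 × 2.506² = 2 × 6.28 = 12.6.
Round up to the next whole participant.

n = 13 per group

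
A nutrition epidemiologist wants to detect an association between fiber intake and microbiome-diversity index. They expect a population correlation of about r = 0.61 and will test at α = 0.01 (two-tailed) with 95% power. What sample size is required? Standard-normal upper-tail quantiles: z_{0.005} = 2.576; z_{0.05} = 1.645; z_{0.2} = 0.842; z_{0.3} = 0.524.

n = 39

Fisher's z: C = ½·ln((1+r)/(1−r)) = ½·ln(4.1282) = 0.7089.
n = ((z_{α/2} + z_β)/C)² + 3.
(2.576 + 1.645) / 0.7089 = 4.221 / 0.7089 = 5.954.
n = 5.954² + 3 = 35.45 + 3 = 38.5.
Round up.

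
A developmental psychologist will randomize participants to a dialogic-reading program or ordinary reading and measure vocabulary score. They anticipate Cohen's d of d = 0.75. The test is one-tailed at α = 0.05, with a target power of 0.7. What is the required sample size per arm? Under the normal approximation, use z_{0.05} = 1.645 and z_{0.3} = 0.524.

For two independent groups with equal n: n = 2·((z_{α} + z_β) / d)².
z_{α} + z_β = 1.645 + 0.524 = 2.169.
n = 2 × (2.169 / 0.75)² = 2 × 2.892² = 2 × 8.36 = 16.7.
Round up to the next whole participant.

n = 17 per group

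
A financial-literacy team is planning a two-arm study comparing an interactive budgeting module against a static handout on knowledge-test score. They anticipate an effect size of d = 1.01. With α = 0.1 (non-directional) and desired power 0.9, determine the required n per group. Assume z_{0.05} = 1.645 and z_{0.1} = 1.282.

For two independent groups with equal n: n = 2·((z_{α/2} + z_β) / d)².
z_{α/2} + z_β = 1.645 + 1.282 = 2.927.
n = 2 × (2.927 / 1.01)² = 2 × 2.898² = 2 × 8.40 = 16.8.
Round up to the next whole participant.

n = 17 per group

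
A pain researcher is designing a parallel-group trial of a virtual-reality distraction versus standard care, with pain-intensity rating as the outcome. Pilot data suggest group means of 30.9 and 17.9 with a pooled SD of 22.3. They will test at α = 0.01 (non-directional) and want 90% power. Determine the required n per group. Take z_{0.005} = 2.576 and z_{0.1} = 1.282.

Cohen's d = |M₁ − M₂| / SD_pooled = |30.9 − 17.9| / 22.3 = 13.0 / 22.3 = 0.583.
For two independent groups with equal n: n = 2·((z_{α/2} + z_β) / d)².
z_{α/2} + z_β = 2.576 + 1.282 = 3.858.
n = 2 × (3.858 / 0.583)² = 2 × 6.617² = 2 × 43.79 = 87.6.
Round up to the next whole participant.

n = 88 per group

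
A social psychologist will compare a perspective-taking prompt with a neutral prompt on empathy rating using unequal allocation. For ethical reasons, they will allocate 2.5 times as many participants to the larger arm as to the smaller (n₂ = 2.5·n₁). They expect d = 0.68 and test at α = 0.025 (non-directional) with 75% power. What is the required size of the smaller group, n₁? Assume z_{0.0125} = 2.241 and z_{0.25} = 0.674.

With allocation ratio k = n₂/n₁ = 2.5, Var(x̄₁−x̄₂) = σ²(1/n₁ + 1/(k·n₁)) = σ²·(k+1)/(k·n₁).
So n₁ = (1 + 1/k)·((z_{α/2} + z_β)/d)² = 1.400 × (2.915/0.68)².
n₁ = 1.400 × 18.38 = 25.7.
Round up: n₁ = 26, giving n₂ = 2.5 × 26 = 65.

n₁ = 26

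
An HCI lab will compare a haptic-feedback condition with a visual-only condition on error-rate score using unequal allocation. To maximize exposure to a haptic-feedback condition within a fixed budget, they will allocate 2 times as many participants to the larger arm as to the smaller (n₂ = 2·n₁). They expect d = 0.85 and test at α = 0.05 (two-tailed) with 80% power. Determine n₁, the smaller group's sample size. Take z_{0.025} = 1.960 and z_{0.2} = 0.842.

With allocation ratio k = n₂/n₁ = 2, Var(x̄₁−x̄₂) = σ²(1/n₁ + 1/(k·n₁)) = σ²·(k+1)/(k·n₁).
So n₁ = (1 + 1/k)·((z_{α/2} + z_β)/d)² = 1.500 × (2.802/0.85)².
n₁ = 1.500 × 10.87 = 16.3.
Round up: n₁ = 17, giving n₂ = 2 × 17 = 34.

n₁ = 17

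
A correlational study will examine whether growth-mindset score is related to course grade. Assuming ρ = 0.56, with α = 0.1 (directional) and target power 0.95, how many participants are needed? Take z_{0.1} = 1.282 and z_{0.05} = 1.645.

Fisher's z: C = ½·ln((1+r)/(1−r)) = ½·ln(3.5455) = 0.6328.
n = ((z_{α} + z_β)/C)² + 3.
(1.282 + 1.645) / 0.6328 = 2.927 / 0.6328 = 4.625.
n = 4.625² + 3 = 21.40 + 3 = 24.4.
Round up.

n = 25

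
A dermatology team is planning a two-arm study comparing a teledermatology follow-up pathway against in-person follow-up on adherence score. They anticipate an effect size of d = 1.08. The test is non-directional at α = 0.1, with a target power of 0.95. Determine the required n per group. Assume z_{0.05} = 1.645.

For two independent groups with equal n: n = 2·((z_{α/2} + z_β) / d)².
z_{α/2} + z_β = 1.645 + 1.645 = 3.290.
n = 2 × (3.290 / 1.08)² = 2 × 3.046² = 2 × 9.28 = 18.6.
Round up to the next whole participant.

n = 19 per group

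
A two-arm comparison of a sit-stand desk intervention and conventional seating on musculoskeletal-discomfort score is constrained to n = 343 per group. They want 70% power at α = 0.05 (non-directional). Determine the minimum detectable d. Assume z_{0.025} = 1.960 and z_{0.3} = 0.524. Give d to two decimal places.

For two independent groups of n = 343 each: d_min = (z_{α/2} + z_β)·√(2/n).
z-sum = 1.960 + 0.524 = 2.484.
d_min = 2.484 × √(2/343) = 2.484 × 0.0764 = 0.190.

d_min ≈ 0.19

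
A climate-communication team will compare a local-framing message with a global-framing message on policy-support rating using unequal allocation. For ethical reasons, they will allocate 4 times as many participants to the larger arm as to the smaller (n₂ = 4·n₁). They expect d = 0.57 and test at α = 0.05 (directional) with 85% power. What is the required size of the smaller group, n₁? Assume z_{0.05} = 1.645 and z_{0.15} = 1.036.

With allocation ratio k = n₂/n₁ = 4, Var(x̄₁−x̄₂) = σ²(1/n₁ + 1/(k·n₁)) = σ²·(k+1)/(k·n₁).
So n₁ = (1 + 1/k)·((z_{α} + z_β)/d)² = 1.250 × (2.681/0.57)².
n₁ = 1.250 × 22.12 = 27.7.
Round up: n₁ = 28, giving n₂ = 4 × 28 = 112.

n₁ = 28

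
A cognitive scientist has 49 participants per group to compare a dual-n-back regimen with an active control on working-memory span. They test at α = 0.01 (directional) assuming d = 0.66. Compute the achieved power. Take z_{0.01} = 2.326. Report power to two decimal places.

power ≈ 0.83

For two equal groups, power = Φ(d·√(n/2) − z_{α}).
d·√(n/2) = 0.66 × √(49/2) = 0.66 × 4.950 = 3.267.
z_β = 3.267 − 2.326 = 0.941.
Power = Φ(0.941) = 0.827.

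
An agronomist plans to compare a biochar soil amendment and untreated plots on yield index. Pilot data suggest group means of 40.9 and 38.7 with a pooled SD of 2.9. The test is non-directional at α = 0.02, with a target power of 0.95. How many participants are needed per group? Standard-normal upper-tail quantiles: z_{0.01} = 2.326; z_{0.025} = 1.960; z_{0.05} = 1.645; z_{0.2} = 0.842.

n = 55 per group

Cohen's d = |M₁ − M₂| / SD_pooled = |40.9 − 38.7| / 2.9 = 2.2 / 2.9 = 0.759.
For two independent groups with equal n: n = 2·((z_{α/2} + z_β) / d)².
z_{α/2} + z_β = 2.326 + 1.645 = 3.971.
n = 2 × (3.971 / 0.759)² = 2 × 5.232² = 2 × 27.37 = 54.7.
Round up to the next whole participant.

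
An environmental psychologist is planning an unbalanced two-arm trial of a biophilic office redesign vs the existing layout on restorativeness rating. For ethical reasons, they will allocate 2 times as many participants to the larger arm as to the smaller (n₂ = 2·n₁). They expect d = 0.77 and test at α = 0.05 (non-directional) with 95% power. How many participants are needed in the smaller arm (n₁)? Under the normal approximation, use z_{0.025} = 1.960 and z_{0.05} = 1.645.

n₁ = 33

With allocation ratio k = n₂/n₁ = 2, Var(x̄₁−x̄₂) = σ²(1/n₁ + 1/(k·n₁)) = σ²·(k+1)/(k·n₁).
So n₁ = (1 + 1/k)·((z_{α/2} + z_β)/d)² = 1.500 × (3.605/0.77)².
n₁ = 1.500 × 21.92 = 32.9.
Round up: n₁ = 33, giving n₂ = 2 × 33 = 66.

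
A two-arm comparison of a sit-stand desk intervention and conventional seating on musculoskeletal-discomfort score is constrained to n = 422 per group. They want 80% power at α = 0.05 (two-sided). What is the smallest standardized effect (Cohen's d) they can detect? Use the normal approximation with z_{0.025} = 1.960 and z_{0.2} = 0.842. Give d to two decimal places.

For two independent groups of n = 422 each: d_min = (z_{α/2} + z_β)·√(2/n).
z-sum = 1.960 + 0.842 = 2.802.
d_min = 2.802 × √(2/422) = 2.802 × 0.0688 = 0.193.

d_min ≈ 0.19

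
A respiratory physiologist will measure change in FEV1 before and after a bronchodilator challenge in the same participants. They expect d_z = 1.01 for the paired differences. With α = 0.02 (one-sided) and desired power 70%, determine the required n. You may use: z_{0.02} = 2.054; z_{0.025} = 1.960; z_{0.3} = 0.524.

n = 7 pairs

For a paired (one-sample on differences) test: n = ((z_{α} + z_β) / d)².
z_{α} + z_β = 2.054 + 0.524 = 2.578.
n = (2.578 / 1.01)² = 2.552² = 6.52.
Round up.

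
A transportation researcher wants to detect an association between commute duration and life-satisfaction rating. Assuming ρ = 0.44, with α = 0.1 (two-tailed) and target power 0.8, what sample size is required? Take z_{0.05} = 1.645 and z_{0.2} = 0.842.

n = 31

Fisher's z: C = ½·ln((1+r)/(1−r)) = ½·ln(2.5714) = 0.4722.
n = ((z_{α/2} + z_β)/C)² + 3.
(1.645 + 0.842) / 0.4722 = 2.487 / 0.4722 = 5.267.
n = 5.267² + 3 = 27.74 + 3 = 30.7.
Round up.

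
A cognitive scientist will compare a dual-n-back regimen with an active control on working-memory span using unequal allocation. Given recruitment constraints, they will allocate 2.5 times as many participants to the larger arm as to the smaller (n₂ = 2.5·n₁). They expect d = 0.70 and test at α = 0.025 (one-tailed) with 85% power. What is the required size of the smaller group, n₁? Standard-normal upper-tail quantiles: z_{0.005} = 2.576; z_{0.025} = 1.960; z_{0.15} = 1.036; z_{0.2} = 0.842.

With allocation ratio k = n₂/n₁ = 2.5, Var(x̄₁−x̄₂) = σ²(1/n₁ + 1/(k·n₁)) = σ²·(k+1)/(k·n₁).
So n₁ = (1 + 1/k)·((z_{α} + z_β)/d)² = 1.400 × (2.996/0.70)².
n₁ = 1.400 × 18.32 = 25.6.
Round up: n₁ = 26, giving n₂ = 2.5 × 26 = 65.

n₁ = 26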